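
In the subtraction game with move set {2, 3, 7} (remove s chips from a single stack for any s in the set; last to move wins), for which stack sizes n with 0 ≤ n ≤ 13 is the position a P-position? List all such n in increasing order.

0, 1, 5, 6, 10, 11

Build the Grundy sequence with g(k) = mex{g(k−s) : s ∈ {2, 3, 7}, s ≤ k}:
k:     0  1  2  3  4  5  6  7  8  9 10 11 12 13
g(k):  0  0  1  1  2  0  0  1  1  2  0  0  1  1
The P-positions (g = 0) in 0..13 are 0, 1, 5, 6, 10, 11.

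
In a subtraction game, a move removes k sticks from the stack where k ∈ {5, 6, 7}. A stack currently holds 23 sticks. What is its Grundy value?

Build the Grundy sequence with g(k) = mex{g(k−s) : s ∈ {5, 6, 7}, s ≤ k}:
k:     0  1  2  3  4  5  6  7  8  9 10 11 12 13 14 15 16 17 18 19 20 21 22 23
g(k):  0  0  0  0  0  1  1  1  1  1  2  2  0  0  0  0  0  1  1  1  1  1  2  2
So g(23) = 2.

2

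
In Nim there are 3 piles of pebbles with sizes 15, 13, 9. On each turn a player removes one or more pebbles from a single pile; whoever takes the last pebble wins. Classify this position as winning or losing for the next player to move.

Compute the nim-sum pairwise:
15 ⊕ 13 = 2
2 ⊕ 9 = 11
The nim-sum is 11 ≠ 0, so this is an N-position: the player to move can win.

Winning position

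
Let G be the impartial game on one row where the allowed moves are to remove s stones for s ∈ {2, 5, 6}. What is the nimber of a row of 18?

3

Grundy values for subtraction set {2, 5, 6}:
k:     0  1  2  3  4  5  6  7  8  9 10 11 12 13 14 15 16 17 18
g(k):  0  0  1  1  0  2  1  3  0  2  1  0  0  1  1  0  2  1  3
So g(18) = 3.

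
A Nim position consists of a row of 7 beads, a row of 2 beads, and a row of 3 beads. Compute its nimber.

6

Compute the nim-sum pairwise:
7 XOR 2 = 5
5 XOR 3 = 6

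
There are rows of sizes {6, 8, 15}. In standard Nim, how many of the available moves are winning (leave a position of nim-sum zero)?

1

Nim-sum: 6 XOR 8 XOR 15 = 1.
The overall nim-sum is X = 1. A row of size p has a winning move iff p XOR X < p (reduce it to p XOR X).
  6: 6 XOR 1 = 7 ≥ 6 — no move.
  8: 8 XOR 1 = 9 ≥ 8 — no move.
  15: 15 XOR 1 = 14 < 15 — winning move (to 14).
That gives 1 winning move.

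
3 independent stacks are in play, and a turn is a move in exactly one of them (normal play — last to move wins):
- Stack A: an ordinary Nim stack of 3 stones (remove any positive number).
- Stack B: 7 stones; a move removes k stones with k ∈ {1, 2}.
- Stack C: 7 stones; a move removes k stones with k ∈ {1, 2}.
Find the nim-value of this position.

Stack A is a plain Nim stack of size 3, so its Grundy value is 3.
Build the Grundy sequence for stack B with g(k) = mex{g(k−s) : s ∈ {1, 2}, s ≤ k}:
g(0) = mex{} = 0
g(1) = mex{0} = 1
g(2) = mex{0,1} = 2
g(3) = mex{1,2} = 0
g(4) = mex{0,2} = 1
g(5) = mex{0,1} = 2
g(6) = mex{1,2} = 0
g(7) = mex{0,2} = 1
So g(7) = 1.
Build the Grundy sequence for stack C with g(k) = mex{g(k−s) : s ∈ {1, 2}, s ≤ k}:
k:     0  1  2  3  4  5  6  7
g(k):  0  1  2  0  1  2  0  1
So g(7) = 1.
By the Sprague-Grundy theorem, the Grundy value of a sum of independent games is the XOR of the component values.
Combined value = 3 XOR 1 XOR 1 = 3.

3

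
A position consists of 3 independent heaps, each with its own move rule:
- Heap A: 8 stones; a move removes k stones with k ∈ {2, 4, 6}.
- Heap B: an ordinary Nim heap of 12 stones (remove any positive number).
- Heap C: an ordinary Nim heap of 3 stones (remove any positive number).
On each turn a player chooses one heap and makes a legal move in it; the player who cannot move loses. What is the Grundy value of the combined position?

15

Grundy values for heap A (subtraction set {2, 4, 6}):
k:     0  1  2  3  4  5  6  7  8
g(k):  0  0  1  1  2  2  3  3  0
So g(8) = 0.
Heap B is a plain Nim heap of size 12, so its Grundy value is 12.
Heap C is a plain Nim heap of size 3, so its Grundy value is 3.
The value of a disjunctive sum is the nim-sum of the parts.
Combined value = 0 ⊕ 12 ⊕ 3 = 15.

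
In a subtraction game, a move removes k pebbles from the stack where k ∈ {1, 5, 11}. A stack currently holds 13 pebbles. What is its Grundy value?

1

Build the Grundy sequence with g(k) = mex{g(k−s) : s ∈ {1, 5, 11}, s ≤ k}:
g(0) = mex{} = 0
g(1) = mex{0} = 1
g(2) = mex{1} = 0
g(3) = mex{0} = 1
g(4) = mex{1} = 0
g(5) = mex{0} = 1
g(6) = mex{1} = 0
g(7) = mex{0} = 1
g(8) = mex{1} = 0
g(9) = mex{0} = 1
g(10) = mex{1} = 0
g(11) = mex{0} = 1
g(12) = mex{1} = 0
g(13) = mex{0} = 1
So g(13) = 1.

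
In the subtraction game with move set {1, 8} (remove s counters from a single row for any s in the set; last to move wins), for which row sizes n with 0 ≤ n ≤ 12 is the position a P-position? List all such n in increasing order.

0, 2, 4, 6, 9, 11

Build the Grundy sequence with g(k) = mex{g(k−s) : s ∈ {1, 8}, s ≤ k}:
k:     0  1  2  3  4  5  6  7  8  9 10 11 12
g(k):  0  1  0  1  0  1  0  1  2  0  1  0  1
The P-positions (g = 0) in 0..12 are 0, 2, 4, 6, 9, 11.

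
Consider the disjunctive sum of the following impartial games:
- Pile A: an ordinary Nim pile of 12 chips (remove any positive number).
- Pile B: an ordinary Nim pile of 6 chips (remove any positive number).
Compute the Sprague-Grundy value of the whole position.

Pile A is a plain Nim pile of size 12, so its Grundy value is 12.
Pile B is a plain Nim pile of size 6, so its Grundy value is 6.
By the Sprague-Grundy theorem, the Grundy value of a sum of independent games is the XOR of the component values.
Combined value = 12 ⊕ 6 = 10.

10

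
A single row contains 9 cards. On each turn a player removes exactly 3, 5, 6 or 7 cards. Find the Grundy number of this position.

3

Build the Grundy sequence with g(k) = mex{g(k−s) : s ∈ {3, 5, 6, 7}, s ≤ k}:
k:     0  1  2  3  4  5  6  7  8  9
g(k):  0  0  0  1  1  1  2  2  2  3
So g(9) = 3.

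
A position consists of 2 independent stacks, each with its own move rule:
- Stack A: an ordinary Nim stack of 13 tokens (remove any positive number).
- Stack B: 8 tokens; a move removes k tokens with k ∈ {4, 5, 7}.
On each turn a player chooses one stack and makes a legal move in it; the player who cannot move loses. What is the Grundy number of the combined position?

15

Stack A is a plain Nim stack of size 13, so its Grundy value is 13.
Build the Grundy sequence for stack B with g(k) = mex{g(k−s) : s ∈ {4, 5, 7}, s ≤ k}:
k:     0  1  2  3  4  5  6  7  8
g(k):  0  0  0  0  1  1  1  1  2
So g(8) = 2.
By the Sprague-Grundy theorem, the Grundy value of a sum of independent games is the XOR of the component values.
Combined value = 13 XOR 2 = 15.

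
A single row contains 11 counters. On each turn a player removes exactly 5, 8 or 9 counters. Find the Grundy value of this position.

2

Build the Grundy sequence with g(k) = mex{g(k−s) : s ∈ {5, 8, 9}, s ≤ k}:
g(0) = mex{} = 0
g(1) = mex{} = 0
g(2) = mex{} = 0
g(3) = mex{} = 0
g(4) = mex{} = 0
g(5) = mex{0} = 1
g(6) = mex{0} = 1
g(7) = mex{0} = 1
g(8) = mex{0} = 1
g(9) = mex{0} = 1
g(10) = mex{0,1} = 2
g(11) = mex{0,1} = 2
So g(11) = 2.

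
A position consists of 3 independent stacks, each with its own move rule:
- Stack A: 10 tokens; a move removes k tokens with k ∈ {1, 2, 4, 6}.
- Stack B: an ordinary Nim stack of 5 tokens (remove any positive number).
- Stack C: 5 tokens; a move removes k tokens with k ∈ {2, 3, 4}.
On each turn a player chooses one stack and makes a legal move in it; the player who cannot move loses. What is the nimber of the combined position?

Grundy values for stack A (subtraction set {1, 2, 4, 6}):
k:     0  1  2  3  4  5  6  7  8  9 10
g(k):  0  1  2  0  1  2  3  4  0  1  2
So g(10) = 2.
Stack B is a plain Nim stack of size 5, so its Grundy value is 5.
Grundy values for stack C (subtraction set {2, 3, 4}):
g(0) = mex{} = 0
g(1) = mex{} = 0
g(2) = mex{0} = 1
g(3) = mex{0} = 1
g(4) = mex{0,1} = 2
g(5) = mex{0,1} = 2
So g(5) = 2.
By the Sprague-Grundy theorem, the Grundy value of a sum of independent games is the XOR of the component values.
Combined value = 2 ⊕ 5 ⊕ 2 = 5.

5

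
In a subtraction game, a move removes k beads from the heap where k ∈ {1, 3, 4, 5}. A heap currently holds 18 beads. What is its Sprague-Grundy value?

Compute g(0), g(1), … for moves {1, 3, 4, 5}:
k:     0  1  2  3  4  5  6  7  8  9 10 11 12 13 14 15 16 17 18
g(k):  0  1  0  1  2  3  2  3  0  1  0  1  2  3  2  3  0  1  0
So g(18) = 0.

0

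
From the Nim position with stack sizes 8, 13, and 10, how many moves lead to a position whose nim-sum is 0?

Nim-sum: 8 ^ 13 ^ 10 = 15.
The overall nim-sum is X = 15. A stack of size p has a winning move iff p XOR X < p (reduce it to p XOR X).
  8: 8 XOR 15 = 7 < 8 — winning move (to 7).
  13: 13 XOR 15 = 2 < 13 — winning move (to 2).
  10: 10 XOR 15 = 5 < 10 — winning move (to 5).
That gives 3 winning moves.

3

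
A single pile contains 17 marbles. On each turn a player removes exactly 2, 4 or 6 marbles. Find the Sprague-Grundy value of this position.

Compute g(0), g(1), … for moves {2, 4, 6}:
k:     0  1  2  3  4  5  6  7  8  9 10 11 12 13 14 15 16 17
g(k):  0  0  1  1  2  2  3  3  0  0  1  1  2  2  3  3  0  0
So g(17) = 0.

0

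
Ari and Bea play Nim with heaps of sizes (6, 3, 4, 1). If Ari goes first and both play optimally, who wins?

Compute the nim-sum pairwise:
6 ^ 3 = 5
5 ^ 4 = 1
1 ^ 1 = 0
The nim-sum is 0, so this is a P-position: the player to move is in a losing position under optimal play; Ari is about to move from it and so loses — Bea wins.

Bea wins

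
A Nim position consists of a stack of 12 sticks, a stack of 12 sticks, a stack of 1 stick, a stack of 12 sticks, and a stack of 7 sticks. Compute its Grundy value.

10

In binary:
  1100  (12)
  1100  (12)
  0001  (1)
  1100  (12)
  0111  (7)
  ----
  1010  (10)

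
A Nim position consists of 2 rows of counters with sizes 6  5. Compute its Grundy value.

3

Write each in binary and XOR column by column:
  110  (6)
  101  (5)
  ---
  011  (3)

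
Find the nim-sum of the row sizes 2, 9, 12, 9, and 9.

7

Compute the nim-sum pairwise:
2 ^ 9 = 11
11 ^ 12 = 7
7 ^ 9 = 14
14 ^ 9 = 7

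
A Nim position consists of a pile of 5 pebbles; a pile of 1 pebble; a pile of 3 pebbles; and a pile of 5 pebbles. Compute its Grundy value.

2

In binary:
  101  (5)
  001  (1)
  011  (3)
  101  (5)
  ---
  010  (2)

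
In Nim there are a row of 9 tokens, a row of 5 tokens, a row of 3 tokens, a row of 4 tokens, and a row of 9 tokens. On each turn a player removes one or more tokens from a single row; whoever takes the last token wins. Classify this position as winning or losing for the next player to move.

Compute the nim-sum pairwise:
9 ^ 5 = 12
12 ^ 3 = 15
15 ^ 4 = 11
11 ^ 9 = 2
The nim-sum is 2 ≠ 0, so this is an N-position: the player to move can win.

Winning position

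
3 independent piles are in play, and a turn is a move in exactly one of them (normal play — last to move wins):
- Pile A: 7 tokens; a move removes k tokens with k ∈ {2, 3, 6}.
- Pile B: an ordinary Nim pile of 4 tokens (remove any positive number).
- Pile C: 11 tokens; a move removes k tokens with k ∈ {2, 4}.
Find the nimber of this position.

Grundy values for pile A (subtraction set {2, 3, 6}):
k:     0  1  2  3  4  5  6  7
g(k):  0  0  1  1  2  0  3  1
So g(7) = 1.
Pile B is a plain Nim pile of size 4, so its Grundy value is 4.
For pile C, compute g(0), g(1), … with moves {2, 4}:
g(0) = mex{} = 0
g(1) = mex{} = 0
g(2) = mex{0} = 1
g(3) = mex{0} = 1
g(4) = mex{0,1} = 2
g(5) = mex{0,1} = 2
g(6) = mex{1,2} = 0
g(7) = mex{1,2} = 0
g(8) = mex{0,2} = 1
g(9) = mex{0,2} = 1
g(10) = mex{0,1} = 2
g(11) = mex{0,1} = 2
So g(11) = 2.
The value of a disjunctive sum is the nim-sum of the parts.
Combined value = 1 XOR 4 XOR 2 = 7.

7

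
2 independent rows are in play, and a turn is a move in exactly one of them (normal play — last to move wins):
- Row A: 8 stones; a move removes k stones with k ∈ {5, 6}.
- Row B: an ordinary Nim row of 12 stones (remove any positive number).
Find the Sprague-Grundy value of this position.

13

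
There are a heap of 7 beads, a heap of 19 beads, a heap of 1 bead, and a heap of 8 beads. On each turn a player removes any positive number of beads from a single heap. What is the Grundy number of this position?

29

Nim-sum: 7 XOR 19 XOR 1 XOR 8 = 29.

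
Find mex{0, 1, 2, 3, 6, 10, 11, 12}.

The values 0, 1, 2, 3 are all present; 4 is the first non-negative integer missing from the set.

4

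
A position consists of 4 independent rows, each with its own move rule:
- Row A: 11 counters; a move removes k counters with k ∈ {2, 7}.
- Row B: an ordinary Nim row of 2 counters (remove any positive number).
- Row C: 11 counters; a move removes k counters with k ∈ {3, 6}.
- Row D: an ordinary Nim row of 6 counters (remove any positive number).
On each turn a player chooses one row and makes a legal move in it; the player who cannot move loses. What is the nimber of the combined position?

Build the Grundy sequence for row A with g(k) = mex{g(k−s) : s ∈ {2, 7}, s ≤ k}:
k:     0  1  2  3  4  5  6  7  8  9 10 11
g(k):  0  0  1  1  0  0  1  1  2  0  0  1
So g(11) = 1.
Row B is a plain Nim row of size 2, so its Grundy value is 2.
Grundy values for row C (subtraction set {3, 6}):
k:     0  1  2  3  4  5  6  7  8  9 10 11
g(k):  0  0  0  1  1  1  2  2  2  0  0  0
So g(11) = 0.
Row D is a plain Nim row of size 6, so its Grundy value is 6.
The value of a disjunctive sum is the nim-sum of the parts.
Combined value = 1 ⊕ 2 ⊕ 0 ⊕ 6 = 5.

5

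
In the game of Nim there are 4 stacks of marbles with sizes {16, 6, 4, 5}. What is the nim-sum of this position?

Compute the nim-sum pairwise:
16 ⊕ 6 = 22
22 ⊕ 4 = 18
18 ⊕ 5 = 23

23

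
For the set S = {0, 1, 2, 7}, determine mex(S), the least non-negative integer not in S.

3

The values 0, 1, 2 are all present; 3 is the first non-negative integer missing from the set.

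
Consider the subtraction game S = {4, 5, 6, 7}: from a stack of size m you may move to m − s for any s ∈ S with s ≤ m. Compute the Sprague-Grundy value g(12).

Grundy values for subtraction set {4, 5, 6, 7}:
k:     0  1  2  3  4  5  6  7  8  9 10 11 12
g(k):  0  0  0  0  1  1  1  1  2  2  2  0  0
So g(12) = 0.

0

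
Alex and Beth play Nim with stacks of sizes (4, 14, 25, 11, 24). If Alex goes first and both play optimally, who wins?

Beth wins

Bitwise XOR of the heap sizes:
  00100  (4)
  01110  (14)
  11001  (25)
  01011  (11)
  11000  (24)
  -----
  00000  (0)
The nim-sum is 0, so this is a P-position: the player to move is in a losing position under optimal play; Alex is about to move from it and so loses — Beth wins.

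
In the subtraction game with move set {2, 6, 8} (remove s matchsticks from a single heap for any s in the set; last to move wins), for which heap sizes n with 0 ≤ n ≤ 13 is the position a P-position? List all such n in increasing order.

Build the Grundy sequence with g(k) = mex{g(k−s) : s ∈ {2, 6, 8}, s ≤ k}:
k:     0  1  2  3  4  5  6  7  8  9 10 11 12 13
g(k):  0  0  1  1  0  0  1  1  2  2  3  3  2  2
The P-positions (g = 0) in 0..13 are 0, 1, 4, 5.

0, 1, 4, 5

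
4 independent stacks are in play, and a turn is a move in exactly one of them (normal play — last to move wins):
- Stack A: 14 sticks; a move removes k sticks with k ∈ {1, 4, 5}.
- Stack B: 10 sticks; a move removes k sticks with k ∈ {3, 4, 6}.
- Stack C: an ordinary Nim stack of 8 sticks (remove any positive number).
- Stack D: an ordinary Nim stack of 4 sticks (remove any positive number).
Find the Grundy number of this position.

For stack A, compute g(0), g(1), … with moves {1, 4, 5}:
g(0) = mex{} = 0
g(1) = mex{0} = 1
g(2) = mex{1} = 0
g(3) = mex{0} = 1
g(4) = mex{0,1} = 2
g(5) = mex{0,1,2} = 3
g(6) = mex{0,1,3} = 2
g(7) = mex{0,1,2} = 3
g(8) = mex{1,2,3} = 0
g(9) = mex{0,2,3} = 1
g(10) = mex{1,2,3} = 0
g(11) = mex{0,2,3} = 1
g(12) = mex{0,1,3} = 2
g(13) = mex{0,1,2} = 3
g(14) = mex{0,1,3} = 2
So g(14) = 2.
For stack B, compute g(0), g(1), … with moves {3, 4, 6}:
k:     0  1  2  3  4  5  6  7  8  9 10
g(k):  0  0  0  1  1  1  2  2  2  0  0
So g(10) = 0.
Stack C is a plain Nim stack of size 8, so its Grundy value is 8.
Stack D is a plain Nim stack of size 4, so its Grundy value is 4.
The value of a disjunctive sum is the nim-sum of the parts.
Combined value = 2 ⊕ 0 ⊕ 8 ⊕ 4 = 14.

14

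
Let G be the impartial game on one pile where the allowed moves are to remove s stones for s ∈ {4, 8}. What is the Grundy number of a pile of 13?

0

Grundy values for subtraction set {4, 8}:
g(0) = mex{} = 0
g(1) = mex{} = 0
g(2) = mex{} = 0
g(3) = mex{} = 0
g(4) = mex{0} = 1
g(5) = mex{0} = 1
g(6) = mex{0} = 1
g(7) = mex{0} = 1
g(8) = mex{0,1} = 2
g(9) = mex{0,1} = 2
g(10) = mex{0,1} = 2
g(11) = mex{0,1} = 2
g(12) = mex{1,2} = 0
g(13) = mex{1,2} = 0
So g(13) = 0.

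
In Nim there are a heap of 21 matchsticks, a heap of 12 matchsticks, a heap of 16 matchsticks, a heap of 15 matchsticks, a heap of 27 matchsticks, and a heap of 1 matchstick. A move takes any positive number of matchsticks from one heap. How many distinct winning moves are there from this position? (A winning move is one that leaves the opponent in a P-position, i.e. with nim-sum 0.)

Compute the nim-sum pairwise:
21 XOR 12 = 25
25 XOR 16 = 9
9 XOR 15 = 6
6 XOR 27 = 29
29 XOR 1 = 28
The overall nim-sum is X = 28. A heap of size p has a winning move iff p XOR X < p (reduce it to p XOR X).
  21: 21 XOR 28 = 9 < 21 — winning move (to 9).
  12: 12 XOR 28 = 16 ≥ 12 — no move.
  16: 16 XOR 28 = 12 < 16 — winning move (to 12).
  15: 15 XOR 28 = 19 ≥ 15 — no move.
  27: 27 XOR 28 = 7 < 27 — winning move (to 7).
  1: 1 XOR 28 = 29 ≥ 1 — no move.
That gives 3 winning moves.

3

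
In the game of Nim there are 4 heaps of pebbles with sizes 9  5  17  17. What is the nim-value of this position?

12

In binary:
  01001  (9)
  00101  (5)
  10001  (17)
  10001  (17)
  -----
  01100  (12)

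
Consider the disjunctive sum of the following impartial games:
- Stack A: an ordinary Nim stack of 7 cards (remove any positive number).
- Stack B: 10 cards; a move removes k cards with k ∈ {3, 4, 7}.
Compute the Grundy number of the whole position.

Stack A is a plain Nim stack of size 7, so its Grundy value is 7.
Grundy values for stack B (subtraction set {3, 4, 7}):
k:     0  1  2  3  4  5  6  7  8  9 10
g(k):  0  0  0  1  1  1  2  2  2  3  0
So g(10) = 0.
By the Sprague-Grundy theorem, the Grundy value of a sum of independent games is the XOR of the component values.
Combined value = 7 XOR 0 = 7.

7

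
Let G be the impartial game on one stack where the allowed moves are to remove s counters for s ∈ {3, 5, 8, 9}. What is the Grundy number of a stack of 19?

2

Build the Grundy sequence with g(k) = mex{g(k−s) : s ∈ {3, 5, 8, 9}, s ≤ k}:
k:     0  1  2  3  4  5  6  7  8  9 10 11 12 13 14 15 16 17 18 19
g(k):  0  0  0  1  1  1  2  2  2  3  3  3  0  0  0  1  1  1  2  2
So g(19) = 2.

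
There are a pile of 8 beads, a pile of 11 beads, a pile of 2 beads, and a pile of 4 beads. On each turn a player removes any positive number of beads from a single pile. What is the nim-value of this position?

5

Bitwise XOR of the heap sizes:
  1000  (8)
  1011  (11)
  0010  (2)
  0100  (4)
  ----
  0101  (5)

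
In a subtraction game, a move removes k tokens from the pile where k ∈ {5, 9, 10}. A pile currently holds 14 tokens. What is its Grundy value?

Compute g(0), g(1), … for moves {5, 9, 10}:
k:     0  1  2  3  4  5  6  7  8  9 10 11 12 13 14
g(k):  0  0  0  0  0  1  1  1  1  1  2  2  2  2  2
So g(14) = 2.

2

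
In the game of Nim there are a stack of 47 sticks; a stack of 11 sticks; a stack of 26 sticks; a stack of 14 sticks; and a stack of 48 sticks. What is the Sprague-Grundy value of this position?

0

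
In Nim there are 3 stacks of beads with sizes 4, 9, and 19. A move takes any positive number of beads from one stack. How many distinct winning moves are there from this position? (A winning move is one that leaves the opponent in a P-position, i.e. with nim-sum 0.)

1

Compute the nim-sum pairwise:
4 ⊕ 9 = 13
13 ⊕ 19 = 30
The overall nim-sum is X = 30. A stack of size p has a winning move iff p XOR X < p (reduce it to p XOR X).
  4: 4 XOR 30 = 26 ≥ 4 — no move.
  9: 9 XOR 30 = 23 ≥ 9 — no move.
  19: 19 XOR 30 = 13 < 19 — winning move (to 13).
That gives 1 winning move.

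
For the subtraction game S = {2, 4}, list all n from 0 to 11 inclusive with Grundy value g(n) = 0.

0, 1, 6, 7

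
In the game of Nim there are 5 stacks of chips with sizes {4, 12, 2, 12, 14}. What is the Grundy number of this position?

8

Compute the nim-sum pairwise:
4 ⊕ 12 = 8
8 ⊕ 2 = 10
10 ⊕ 12 = 6
6 ⊕ 14 = 8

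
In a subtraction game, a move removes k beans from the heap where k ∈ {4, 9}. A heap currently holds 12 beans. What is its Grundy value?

Grundy values for subtraction set {4, 9}:
k:     0  1  2  3  4  5  6  7  8  9 10 11 12
g(k):  0  0  0  0  1  1  1  1  0  2  2  2  1
So g(12) = 1.

1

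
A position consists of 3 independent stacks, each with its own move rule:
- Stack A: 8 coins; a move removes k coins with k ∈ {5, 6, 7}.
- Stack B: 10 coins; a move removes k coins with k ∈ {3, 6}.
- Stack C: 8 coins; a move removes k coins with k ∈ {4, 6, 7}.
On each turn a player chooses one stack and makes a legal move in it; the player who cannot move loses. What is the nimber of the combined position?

3

Grundy values for stack A (subtraction set {5, 6, 7}):
k:     0  1  2  3  4  5  6  7  8
g(k):  0  0  0  0  0  1  1  1  1
So g(8) = 1.
For stack B, compute g(0), g(1), … with moves {3, 6}:
k:     0  1  2  3  4  5  6  7  8  9 10
g(k):  0  0  0  1  1  1  2  2  2  0  0
So g(10) = 0.
For stack C, compute g(0), g(1), … with moves {4, 6, 7}:
k:     0  1  2  3  4  5  6  7  8
g(k):  0  0  0  0  1  1  1  1  2
So g(8) = 2.
By the Sprague-Grundy theorem, the Grundy value of a sum of independent games is the XOR of the component values.
Combined value = 1 ⊕ 0 ⊕ 2 = 3.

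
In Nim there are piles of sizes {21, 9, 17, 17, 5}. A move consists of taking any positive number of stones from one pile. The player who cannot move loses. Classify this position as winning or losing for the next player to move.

Winning position

Bitwise XOR of the heap sizes:
  10101  (21)
  01001  (9)
  10001  (17)
  10001  (17)
  00101  (5)
  -----
  11001  (25)
The nim-sum is 25 ≠ 0, so this is an N-position: the player to move can win.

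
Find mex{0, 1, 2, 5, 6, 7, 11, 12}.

3

The values 0, 1, 2 are all present; 3 is the first non-negative integer missing from the set.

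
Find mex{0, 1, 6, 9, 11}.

The values 0, 1 are all present; 2 is the first non-negative integer missing from the set.

2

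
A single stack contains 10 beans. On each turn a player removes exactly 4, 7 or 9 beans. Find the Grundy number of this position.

2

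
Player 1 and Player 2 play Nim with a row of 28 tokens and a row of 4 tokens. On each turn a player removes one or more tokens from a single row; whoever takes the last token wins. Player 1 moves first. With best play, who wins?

Player 1 wins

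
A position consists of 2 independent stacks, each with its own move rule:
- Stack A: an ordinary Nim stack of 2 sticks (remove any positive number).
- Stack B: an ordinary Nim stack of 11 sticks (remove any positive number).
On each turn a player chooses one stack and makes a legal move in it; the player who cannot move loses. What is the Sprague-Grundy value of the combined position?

9

Stack A is a plain Nim stack of size 2, so its Grundy value is 2.
Stack B is a plain Nim stack of size 11, so its Grundy value is 11.
By the Sprague-Grundy theorem, the Grundy value of a sum of independent games is the XOR of the component values.
Combined value = 2 XOR 11 = 9.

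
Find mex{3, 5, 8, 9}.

0 is not in the set, so the mex is 0.

0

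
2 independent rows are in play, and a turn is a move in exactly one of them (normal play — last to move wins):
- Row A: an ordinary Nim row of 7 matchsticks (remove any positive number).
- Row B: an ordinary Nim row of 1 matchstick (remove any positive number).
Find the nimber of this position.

6

Row A is a plain Nim row of size 7, so its Grundy value is 7.
Row B is a plain Nim row of size 1, so its Grundy value is 1.
By the Sprague-Grundy theorem, the Grundy value of a sum of independent games is the XOR of the component values.
Combined value = 7 XOR 1 = 6.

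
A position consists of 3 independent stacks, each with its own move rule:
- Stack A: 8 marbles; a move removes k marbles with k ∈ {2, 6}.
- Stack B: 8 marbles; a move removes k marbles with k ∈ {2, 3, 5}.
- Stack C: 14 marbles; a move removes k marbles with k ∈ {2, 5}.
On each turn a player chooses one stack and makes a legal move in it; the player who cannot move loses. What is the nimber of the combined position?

0

For stack A, compute g(0), g(1), … with moves {2, 6}:
g(0) = mex{} = 0
g(1) = mex{} = 0
g(2) = mex{0} = 1
g(3) = mex{0} = 1
g(4) = mex{1} = 0
g(5) = mex{1} = 0
g(6) = mex{0} = 1
g(7) = mex{0} = 1
g(8) = mex{1} = 0
So g(8) = 0.
For stack B, compute g(0), g(1), … with moves {2, 3, 5}:
k:     0  1  2  3  4  5  6  7  8
g(k):  0  0  1  1  2  2  3  0  0
So g(8) = 0.
Grundy values for stack C (subtraction set {2, 5}):
g(0) = mex{} = 0
g(1) = mex{} = 0
g(2) = mex{0} = 1
g(3) = mex{0} = 1
g(4) = mex{1} = 0
g(5) = mex{0,1} = 2
g(6) = mex{0} = 1
g(7) = mex{1,2} = 0
g(8) = mex{1} = 0
g(9) = mex{0} = 1
g(10) = mex{0,2} = 1
g(11) = mex{1} = 0
g(12) = mex{0,1} = 2
g(13) = mex{0} = 1
g(14) = mex{1,2} = 0
So g(14) = 0.
The value of a disjunctive sum is the nim-sum of the parts.
Combined value = 0 ⊕ 0 ⊕ 0 = 0.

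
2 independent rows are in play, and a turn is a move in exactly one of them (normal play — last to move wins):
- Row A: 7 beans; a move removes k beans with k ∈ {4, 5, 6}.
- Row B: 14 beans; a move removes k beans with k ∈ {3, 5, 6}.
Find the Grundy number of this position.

0

Build the Grundy sequence for row A with g(k) = mex{g(k−s) : s ∈ {4, 5, 6}, s ≤ k}:
g(0) = mex{} = 0
g(1) = mex{} = 0
g(2) = mex{} = 0
g(3) = mex{} = 0
g(4) = mex{0} = 1
g(5) = mex{0} = 1
g(6) = mex{0} = 1
g(7) = mex{0} = 1
So g(7) = 1.
Grundy values for row B (subtraction set {3, 5, 6}):
k:     0  1  2  3  4  5  6  7  8  9 10 11 12 13 14
g(k):  0  0  0  1  1  1  2  2  2  0  0  0  1  1  1
So g(14) = 1.
The value of a disjunctive sum is the nim-sum of the parts.
Combined value = 1 ⊕ 1 = 0.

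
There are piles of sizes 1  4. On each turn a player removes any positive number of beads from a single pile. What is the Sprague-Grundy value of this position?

Compute the nim-sum pairwise:
1 ⊕ 4 = 5

5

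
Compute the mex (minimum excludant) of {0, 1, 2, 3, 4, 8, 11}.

The values 0, 1, 2, 3, 4 are all present; 5 is the first non-negative integer missing from the set.

5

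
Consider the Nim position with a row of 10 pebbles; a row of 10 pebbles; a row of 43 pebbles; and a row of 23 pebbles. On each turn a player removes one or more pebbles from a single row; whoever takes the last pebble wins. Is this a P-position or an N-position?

N-position

Compute the nim-sum pairwise:
10 ⊕ 10 = 0
0 ⊕ 43 = 43
43 ⊕ 23 = 60
The nim-sum is 60 ≠ 0, so this is an N-position: the player to move can win.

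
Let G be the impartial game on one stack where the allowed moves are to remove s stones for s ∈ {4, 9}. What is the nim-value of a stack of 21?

Build the Grundy sequence with g(k) = mex{g(k−s) : s ∈ {4, 9}, s ≤ k}:
k:     0  1  2  3  4  5  6  7  8  9 10 11 12 13 14 15 16 17 18 19 20 21
g(k):  0  0  0  0  1  1  1  1  0  2  2  2  1  0  0  0  0  1  1  1  1  0
So g(21) = 0.

0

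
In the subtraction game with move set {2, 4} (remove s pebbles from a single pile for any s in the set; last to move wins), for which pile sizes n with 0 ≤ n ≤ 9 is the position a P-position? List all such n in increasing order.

0, 1, 6, 7

Grundy values for subtraction set {2, 4}:
k:     0  1  2  3  4  5  6  7  8  9
g(k):  0  0  1  1  2  2  0  0  1  1
The P-positions (g = 0) in 0..9 are 0, 1, 6, 7.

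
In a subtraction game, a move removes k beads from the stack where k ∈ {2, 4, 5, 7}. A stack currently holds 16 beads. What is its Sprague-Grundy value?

3

Grundy values for subtraction set {2, 4, 5, 7}:
k:     0  1  2  3  4  5  6  7  8  9 10 11 12 13 14 15 16
g(k):  0  0  1  1  2  2  3  3  4  0  0  1  1  2  2  3  3
So g(16) = 3.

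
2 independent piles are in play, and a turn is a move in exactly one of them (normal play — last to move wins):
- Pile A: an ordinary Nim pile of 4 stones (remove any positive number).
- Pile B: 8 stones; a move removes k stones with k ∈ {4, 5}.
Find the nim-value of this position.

6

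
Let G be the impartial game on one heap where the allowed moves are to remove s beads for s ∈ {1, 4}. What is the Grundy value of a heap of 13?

1

Build the Grundy sequence with g(k) = mex{g(k−s) : s ∈ {1, 4}, s ≤ k}:
g(0) = mex{} = 0
g(1) = mex{0} = 1
g(2) = mex{1} = 0
g(3) = mex{0} = 1
g(4) = mex{0,1} = 2
g(5) = mex{1,2} = 0
g(6) = mex{0} = 1
g(7) = mex{1} = 0
g(8) = mex{0,2} = 1
g(9) = mex{0,1} = 2
g(10) = mex{1,2} = 0
g(11) = mex{0} = 1
g(12) = mex{1} = 0
g(13) = mex{0,2} = 1
So g(13) = 1.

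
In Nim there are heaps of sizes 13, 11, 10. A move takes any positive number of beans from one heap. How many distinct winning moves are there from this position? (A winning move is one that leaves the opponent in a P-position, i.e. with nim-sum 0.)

3

Write each in binary and XOR column by column:
  1101  (13)
  1011  (11)
  1010  (10)
  ----
  1100  (12)
The overall nim-sum is X = 12. A heap of size p has a winning move iff p XOR X < p (reduce it to p XOR X).
  13: 13 XOR 12 = 1 < 13 — winning move (to 1).
  11: 11 XOR 12 = 7 < 11 — winning move (to 7).
  10: 10 XOR 12 = 6 < 10 — winning move (to 6).
That gives 3 winning moves.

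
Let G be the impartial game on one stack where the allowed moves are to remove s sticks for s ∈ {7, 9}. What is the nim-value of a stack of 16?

0

Compute g(0), g(1), … for moves {7, 9}:
k:     0  1  2  3  4  5  6  7  8  9 10 11 12 13 14 15 16
g(k):  0  0  0  0  0  0  0  1  1  1  1  1  1  1  2  2  0
So g(16) = 0.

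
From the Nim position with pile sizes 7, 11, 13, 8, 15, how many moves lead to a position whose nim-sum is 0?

3

Nim-sum: 7 XOR 11 XOR 13 XOR 8 XOR 15 = 6.
The overall nim-sum is X = 6. A pile of size p has a winning move iff p XOR X < p (reduce it to p XOR X).
  7: 7 XOR 6 = 1 < 7 — winning move (to 1).
  11: 11 XOR 6 = 13 ≥ 11 — no move.
  13: 13 XOR 6 = 11 < 13 — winning move (to 11).
  8: 8 XOR 6 = 14 ≥ 8 — no move.
  15: 15 XOR 6 = 9 < 15 — winning move (to 9).
That gives 3 winning moves.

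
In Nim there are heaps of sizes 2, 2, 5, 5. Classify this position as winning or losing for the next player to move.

Nim-sum: 2 ^ 2 ^ 5 ^ 5 = 0.
The nim-sum is 0, so this is a P-position: the player to move is in a losing position under optimal play.

Losing position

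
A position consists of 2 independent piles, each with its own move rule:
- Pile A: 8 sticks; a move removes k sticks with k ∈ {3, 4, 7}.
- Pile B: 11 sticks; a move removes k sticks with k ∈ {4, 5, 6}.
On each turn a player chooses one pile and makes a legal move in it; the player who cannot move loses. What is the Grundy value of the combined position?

Grundy values for pile A (subtraction set {3, 4, 7}):
k:     0  1  2  3  4  5  6  7  8
g(k):  0  0  0  1  1  1  2  2  2
So g(8) = 2.
Build the Grundy sequence for pile B with g(k) = mex{g(k−s) : s ∈ {4, 5, 6}, s ≤ k}:
k:     0  1  2  3  4  5  6  7  8  9 10 11
g(k):  0  0  0  0  1  1  1  1  2  2  0  0
So g(11) = 0.
The value of a disjunctive sum is the nim-sum of the parts.
Combined value = 2 XOR 0 = 2.

2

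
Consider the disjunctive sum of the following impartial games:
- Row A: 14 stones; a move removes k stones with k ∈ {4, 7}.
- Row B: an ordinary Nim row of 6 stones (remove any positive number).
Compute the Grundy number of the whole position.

6

For row A, compute g(0), g(1), … with moves {4, 7}:
g(0) = mex{} = 0
g(1) = mex{} = 0
g(2) = mex{} = 0
g(3) = mex{} = 0
g(4) = mex{0} = 1
g(5) = mex{0} = 1
g(6) = mex{0} = 1
g(7) = mex{0} = 1
g(8) = mex{0,1} = 2
g(9) = mex{0,1} = 2
g(10) = mex{0,1} = 2
g(11) = mex{1} = 0
g(12) = mex{1,2} = 0
g(13) = mex{1,2} = 0
g(14) = mex{1,2} = 0
So g(14) = 0.
Row B is a plain Nim row of size 6, so its Grundy value is 6.
The value of a disjunctive sum is the nim-sum of the parts.
Combined value = 0 XOR 6 = 6.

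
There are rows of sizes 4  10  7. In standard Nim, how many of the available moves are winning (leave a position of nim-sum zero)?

1

In binary:
  0100  (4)
  1010  (10)
  0111  (7)
  ----
  1001  (9)
The overall nim-sum is X = 9. A row of size p has a winning move iff p XOR X < p (reduce it to p XOR X).
  4: 4 XOR 9 = 13 ≥ 4 — no move.
  10: 10 XOR 9 = 3 < 10 — winning move (to 3).
  7: 7 XOR 9 = 14 ≥ 7 — no move.
That gives 1 winning move.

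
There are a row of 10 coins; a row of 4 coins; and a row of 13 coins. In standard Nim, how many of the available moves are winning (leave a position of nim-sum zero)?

Nim-sum: 10 ⊕ 4 ⊕ 13 = 3.
The overall nim-sum is X = 3. A row of size p has a winning move iff p XOR X < p (reduce it to p XOR X).
  10: 10 XOR 3 = 9 < 10 — winning move (to 9).
  4: 4 XOR 3 = 7 ≥ 4 — no move.
  13: 13 XOR 3 = 14 ≥ 13 — no move.
That gives 1 winning move.

1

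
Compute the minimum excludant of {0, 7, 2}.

0 is in the set but 1 is not, so the mex is 1.

1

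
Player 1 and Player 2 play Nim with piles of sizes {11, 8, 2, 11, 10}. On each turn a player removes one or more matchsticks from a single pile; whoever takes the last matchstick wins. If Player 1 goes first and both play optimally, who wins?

Write each in binary and XOR column by column:
  1011  (11)
  1000  (8)
  0010  (2)
  1011  (11)
  1010  (10)
  ----
  0000  (0)
The nim-sum is 0, so this is a P-position: the player to move is in a losing position under optimal play; Player 1 is about to move from it and so loses — Player 2 wins.

Player 2 wins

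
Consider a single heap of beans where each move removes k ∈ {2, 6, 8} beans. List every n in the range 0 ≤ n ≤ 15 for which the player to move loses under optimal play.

Build the Grundy sequence with g(k) = mex{g(k−s) : s ∈ {2, 6, 8}, s ≤ k}:
k:     0  1  2  3  4  5  6  7  8  9 10 11 12 13 14 15
g(k):  0  0  1  1  0  0  1  1  2  2  3  3  2  2  0  0
The P-positions (g = 0) in 0..15 are 0, 1, 4, 5, 14, 15.

0, 1, 4, 5, 14, 15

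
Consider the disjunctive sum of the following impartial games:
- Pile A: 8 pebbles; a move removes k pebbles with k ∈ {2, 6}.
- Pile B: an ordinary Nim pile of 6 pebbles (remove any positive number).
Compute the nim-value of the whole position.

For pile A, compute g(0), g(1), … with moves {2, 6}:
k:     0  1  2  3  4  5  6  7  8
g(k):  0  0  1  1  0  0  1  1  0
So g(8) = 0.
Pile B is a plain Nim pile of size 6, so its Grundy value is 6.
By the Sprague-Grundy theorem, the Grundy value of a sum of independent games is the XOR of the component values.
Combined value = 0 ⊕ 6 = 6.

6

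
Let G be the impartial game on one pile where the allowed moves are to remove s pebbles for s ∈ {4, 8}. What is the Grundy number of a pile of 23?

Build the Grundy sequence with g(k) = mex{g(k−s) : s ∈ {4, 8}, s ≤ k}:
k:     0  1  2  3  4  5  6  7  8  9 10 11 12 13 14 15 16 17 18 19 20 21 22 23
g(k):  0  0  0  0  1  1  1  1  2  2  2  2  0  0  0  0  1  1  1  1  2  2  2  2
So g(23) = 2.

2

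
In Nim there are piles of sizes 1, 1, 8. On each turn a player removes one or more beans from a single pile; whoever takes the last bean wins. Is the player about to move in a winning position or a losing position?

Winning position

In binary:
  0001  (1)
  0001  (1)
  1000  (8)
  ----
  1000  (8)
The nim-sum is 8 ≠ 0, so this is an N-position: the player to move can win.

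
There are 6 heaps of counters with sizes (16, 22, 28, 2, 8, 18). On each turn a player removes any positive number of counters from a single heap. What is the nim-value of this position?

2

Compute the nim-sum pairwise:
16 XOR 22 = 6
6 XOR 28 = 26
26 XOR 2 = 24
24 XOR 8 = 16
16 XOR 18 = 2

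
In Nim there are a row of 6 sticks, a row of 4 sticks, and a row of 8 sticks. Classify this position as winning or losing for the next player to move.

Nim-sum: 6 ^ 4 ^ 8 = 10.
The nim-sum is 10 ≠ 0, so this is an N-position: the player to move can win.

Winning position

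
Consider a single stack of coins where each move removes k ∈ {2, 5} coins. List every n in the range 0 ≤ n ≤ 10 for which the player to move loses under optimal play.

Compute g(0), g(1), … for moves {2, 5}:
g(0) = mex{} = 0
g(1) = mex{} = 0
g(2) = mex{0} = 1
g(3) = mex{0} = 1
g(4) = mex{1} = 0
g(5) = mex{0,1} = 2
g(6) = mex{0} = 1
g(7) = mex{1,2} = 0
g(8) = mex{1} = 0
g(9) = mex{0} = 1
g(10) = mex{0,2} = 1
The P-positions (g = 0) in 0..10 are 0, 1, 4, 7, 8.

0, 1, 4, 7, 8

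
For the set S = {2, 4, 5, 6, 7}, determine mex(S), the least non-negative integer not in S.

0

0 is not in the set, so the mex is 0.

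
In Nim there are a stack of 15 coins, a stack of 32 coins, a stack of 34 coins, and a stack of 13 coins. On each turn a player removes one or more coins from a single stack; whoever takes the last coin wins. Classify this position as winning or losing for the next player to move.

Nim-sum: 15 XOR 32 XOR 34 XOR 13 = 0.
The nim-sum is 0, so this is a P-position: the player to move is in a losing position under optimal play.

Losing position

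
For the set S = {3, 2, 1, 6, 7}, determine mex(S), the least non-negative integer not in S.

0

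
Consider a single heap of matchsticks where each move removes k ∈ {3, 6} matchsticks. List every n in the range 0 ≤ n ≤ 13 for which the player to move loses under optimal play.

0, 1, 2, 9, 10, 11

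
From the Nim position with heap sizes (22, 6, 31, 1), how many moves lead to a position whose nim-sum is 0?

1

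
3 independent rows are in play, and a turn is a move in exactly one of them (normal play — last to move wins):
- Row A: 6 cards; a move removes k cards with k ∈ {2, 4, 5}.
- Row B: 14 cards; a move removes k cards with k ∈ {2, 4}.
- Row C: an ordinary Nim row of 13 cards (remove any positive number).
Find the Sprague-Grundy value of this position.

15

Grundy values for row A (subtraction set {2, 4, 5}):
k:     0  1  2  3  4  5  6
g(k):  0  0  1  1  2  2  3
So g(6) = 3.
Build the Grundy sequence for row B with g(k) = mex{g(k−s) : s ∈ {2, 4}, s ≤ k}:
g(0) = mex{} = 0
g(1) = mex{} = 0
g(2) = mex{0} = 1
g(3) = mex{0} = 1
g(4) = mex{0,1} = 2
g(5) = mex{0,1} = 2
g(6) = mex{1,2} = 0
g(7) = mex{1,2} = 0
g(8) = mex{0,2} = 1
g(9) = mex{0,2} = 1
g(10) = mex{0,1} = 2
g(11) = mex{0,1} = 2
g(12) = mex{1,2} = 0
g(13) = mex{1,2} = 0
g(14) = mex{0,2} = 1
So g(14) = 1.
Row C is a plain Nim row of size 13, so its Grundy value is 13.
By the Sprague-Grundy theorem, the Grundy value of a sum of independent games is the XOR of the component values.
Combined value = 3 ⊕ 1 ⊕ 13 = 15.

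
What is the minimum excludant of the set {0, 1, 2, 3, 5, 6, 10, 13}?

The values 0, 1, 2, 3 are all present; 4 is the first non-negative integer missing from the set.

4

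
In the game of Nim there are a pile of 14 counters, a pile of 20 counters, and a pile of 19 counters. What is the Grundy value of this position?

Write each in binary and XOR column by column:
  01110  (14)
  10100  (20)
  10011  (19)
  -----
  01001  (9)

9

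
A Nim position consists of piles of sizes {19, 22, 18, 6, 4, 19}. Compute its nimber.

Compute the nim-sum pairwise:
19 ⊕ 22 = 5
5 ⊕ 18 = 23
23 ⊕ 6 = 17
17 ⊕ 4 = 21
21 ⊕ 19 = 6

6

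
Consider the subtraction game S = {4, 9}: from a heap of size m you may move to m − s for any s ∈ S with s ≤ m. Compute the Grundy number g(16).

0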